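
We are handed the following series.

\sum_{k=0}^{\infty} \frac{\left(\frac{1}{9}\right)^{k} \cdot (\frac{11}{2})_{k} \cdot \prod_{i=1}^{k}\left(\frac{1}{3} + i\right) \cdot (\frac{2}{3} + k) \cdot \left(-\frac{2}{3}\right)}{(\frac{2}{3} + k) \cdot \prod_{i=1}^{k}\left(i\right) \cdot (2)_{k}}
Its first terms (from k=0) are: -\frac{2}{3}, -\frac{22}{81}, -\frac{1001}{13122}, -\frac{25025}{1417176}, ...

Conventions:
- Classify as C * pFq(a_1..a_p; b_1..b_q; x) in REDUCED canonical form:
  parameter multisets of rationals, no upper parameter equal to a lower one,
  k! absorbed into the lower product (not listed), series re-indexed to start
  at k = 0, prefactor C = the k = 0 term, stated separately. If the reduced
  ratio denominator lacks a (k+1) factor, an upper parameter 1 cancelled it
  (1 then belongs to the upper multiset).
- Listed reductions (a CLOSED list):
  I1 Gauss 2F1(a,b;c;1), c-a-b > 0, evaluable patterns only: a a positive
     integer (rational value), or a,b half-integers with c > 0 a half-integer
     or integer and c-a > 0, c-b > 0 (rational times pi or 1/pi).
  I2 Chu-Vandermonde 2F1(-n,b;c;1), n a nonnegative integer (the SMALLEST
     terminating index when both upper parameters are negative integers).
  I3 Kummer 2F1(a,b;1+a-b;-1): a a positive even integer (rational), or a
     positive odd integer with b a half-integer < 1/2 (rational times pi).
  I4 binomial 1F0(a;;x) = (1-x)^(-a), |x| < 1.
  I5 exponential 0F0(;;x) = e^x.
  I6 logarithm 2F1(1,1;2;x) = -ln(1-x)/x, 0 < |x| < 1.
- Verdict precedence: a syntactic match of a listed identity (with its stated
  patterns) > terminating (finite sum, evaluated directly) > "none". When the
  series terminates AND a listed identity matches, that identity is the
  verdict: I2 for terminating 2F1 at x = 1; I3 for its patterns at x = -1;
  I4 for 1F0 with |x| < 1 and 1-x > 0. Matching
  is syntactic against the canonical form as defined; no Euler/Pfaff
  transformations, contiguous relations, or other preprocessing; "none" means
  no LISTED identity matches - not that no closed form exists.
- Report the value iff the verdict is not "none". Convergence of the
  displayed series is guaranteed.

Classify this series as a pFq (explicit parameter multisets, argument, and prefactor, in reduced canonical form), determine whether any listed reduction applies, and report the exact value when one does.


The series (x = \frac{1}{9}) is 2F1: upper {\frac{4}{3}, \frac{11}{2}}, lower {2}, prefactor -\frac{2}{3}. Verdict: none - this 2F1 at x = \frac{1}{9} matches no listed pattern, and upper {\frac{4}{3}, \frac{11}{2}} holds no stopper.

Structural cue: x = \frac{1}{9} and the running product (C = -2/3) telescopes to a rising factorial.
Ratio: r(k) = \frac{1}{9} * (k+\frac{4}{3}) (k+\frac{11}{2}) / [(k+2) (k+1)] - rational; roots negated = parameters, x = \frac{1}{9}, C = -\frac{2}{3}.


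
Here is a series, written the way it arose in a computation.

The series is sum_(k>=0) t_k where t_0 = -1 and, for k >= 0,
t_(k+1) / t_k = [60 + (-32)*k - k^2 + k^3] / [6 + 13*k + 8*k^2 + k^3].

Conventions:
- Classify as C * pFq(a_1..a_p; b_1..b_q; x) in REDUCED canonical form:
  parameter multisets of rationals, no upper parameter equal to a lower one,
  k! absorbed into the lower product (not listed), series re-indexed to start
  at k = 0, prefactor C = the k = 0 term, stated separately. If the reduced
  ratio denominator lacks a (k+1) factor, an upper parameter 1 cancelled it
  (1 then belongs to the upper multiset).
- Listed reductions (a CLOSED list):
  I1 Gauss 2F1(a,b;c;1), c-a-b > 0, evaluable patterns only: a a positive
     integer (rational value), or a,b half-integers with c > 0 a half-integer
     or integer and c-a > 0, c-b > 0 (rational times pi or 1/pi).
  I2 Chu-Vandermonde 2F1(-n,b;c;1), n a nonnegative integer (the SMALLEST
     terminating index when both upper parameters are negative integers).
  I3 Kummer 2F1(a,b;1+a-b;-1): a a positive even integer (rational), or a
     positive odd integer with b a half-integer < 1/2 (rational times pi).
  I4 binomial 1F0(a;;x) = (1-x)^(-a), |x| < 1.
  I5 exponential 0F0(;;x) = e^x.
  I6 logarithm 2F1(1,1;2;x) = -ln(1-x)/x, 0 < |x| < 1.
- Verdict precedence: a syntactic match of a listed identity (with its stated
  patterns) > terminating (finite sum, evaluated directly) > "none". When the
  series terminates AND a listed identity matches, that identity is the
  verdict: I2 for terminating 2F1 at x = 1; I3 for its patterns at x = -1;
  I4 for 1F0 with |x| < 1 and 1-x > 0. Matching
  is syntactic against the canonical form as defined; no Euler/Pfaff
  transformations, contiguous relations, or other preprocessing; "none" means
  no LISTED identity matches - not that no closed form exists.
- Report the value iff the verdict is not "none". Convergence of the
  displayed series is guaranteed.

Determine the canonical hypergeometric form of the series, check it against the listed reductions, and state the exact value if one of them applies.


Key step: t_0 being -1, factor the ratio over Q (C = -1): negated roots = parameters.
Consecutive-term ratio: r(k) = 1 * (k-5) (k-2) / [(k+1) (k+1)] - rational in k. x = 1; t_0 = -1; negate the roots.

Reduced: x = 1, 2F1, upper = {-5, -2}, lower = {1}, C = -1. Verdict: Vandermonde's identity (I2) fires (terminating 2F1 at x = 1 with n = 2, b = -5, c = 1). Exact value: -21.


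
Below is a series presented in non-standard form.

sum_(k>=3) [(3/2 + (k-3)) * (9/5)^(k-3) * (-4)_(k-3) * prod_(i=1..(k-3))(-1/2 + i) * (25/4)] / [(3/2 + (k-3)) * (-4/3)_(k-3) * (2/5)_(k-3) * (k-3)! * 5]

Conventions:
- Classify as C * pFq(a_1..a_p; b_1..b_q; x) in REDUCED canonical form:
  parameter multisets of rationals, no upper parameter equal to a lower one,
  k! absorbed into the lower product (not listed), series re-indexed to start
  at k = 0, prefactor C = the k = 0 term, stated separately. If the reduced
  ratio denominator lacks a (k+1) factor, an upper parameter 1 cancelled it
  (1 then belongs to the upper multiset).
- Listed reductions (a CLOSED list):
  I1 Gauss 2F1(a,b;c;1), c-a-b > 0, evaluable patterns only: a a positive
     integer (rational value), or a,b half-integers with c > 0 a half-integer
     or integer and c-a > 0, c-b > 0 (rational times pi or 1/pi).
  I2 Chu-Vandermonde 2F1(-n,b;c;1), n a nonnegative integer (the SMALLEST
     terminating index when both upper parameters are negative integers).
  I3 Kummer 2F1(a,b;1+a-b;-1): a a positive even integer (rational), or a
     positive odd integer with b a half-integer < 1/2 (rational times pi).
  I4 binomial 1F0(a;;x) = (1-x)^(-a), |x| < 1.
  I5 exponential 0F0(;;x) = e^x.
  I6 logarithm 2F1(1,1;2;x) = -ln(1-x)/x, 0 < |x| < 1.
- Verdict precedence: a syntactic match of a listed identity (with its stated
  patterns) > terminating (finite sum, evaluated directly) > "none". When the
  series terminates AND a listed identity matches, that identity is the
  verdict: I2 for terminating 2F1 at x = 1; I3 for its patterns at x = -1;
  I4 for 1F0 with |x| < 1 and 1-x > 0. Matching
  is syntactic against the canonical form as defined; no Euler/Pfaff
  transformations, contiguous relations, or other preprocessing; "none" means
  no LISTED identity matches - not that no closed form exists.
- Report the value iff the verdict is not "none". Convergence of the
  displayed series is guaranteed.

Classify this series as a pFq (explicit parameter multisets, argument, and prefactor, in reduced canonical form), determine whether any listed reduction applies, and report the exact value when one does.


The series (x = 9/5) is 2F2: upper {-4, 1/2}, lower {-4/3, 2/5}, prefactor 5/4. Verdict: terminating - upper parameter -4 makes this a finite sum (last index 4), evaluated exactly. Value: -1129715/69632.

Key step: t_0 being 5/4, the constant factors (C = 5/4, x = 9/5) combine into one prefactor.
Ratio: r(k) = (9/5) * (k-4) (k+1/2) / [(k-4/3) (k+2/5) (k+1)] ; factor over Q: parameters, x = (9/5), and C = 5/4.


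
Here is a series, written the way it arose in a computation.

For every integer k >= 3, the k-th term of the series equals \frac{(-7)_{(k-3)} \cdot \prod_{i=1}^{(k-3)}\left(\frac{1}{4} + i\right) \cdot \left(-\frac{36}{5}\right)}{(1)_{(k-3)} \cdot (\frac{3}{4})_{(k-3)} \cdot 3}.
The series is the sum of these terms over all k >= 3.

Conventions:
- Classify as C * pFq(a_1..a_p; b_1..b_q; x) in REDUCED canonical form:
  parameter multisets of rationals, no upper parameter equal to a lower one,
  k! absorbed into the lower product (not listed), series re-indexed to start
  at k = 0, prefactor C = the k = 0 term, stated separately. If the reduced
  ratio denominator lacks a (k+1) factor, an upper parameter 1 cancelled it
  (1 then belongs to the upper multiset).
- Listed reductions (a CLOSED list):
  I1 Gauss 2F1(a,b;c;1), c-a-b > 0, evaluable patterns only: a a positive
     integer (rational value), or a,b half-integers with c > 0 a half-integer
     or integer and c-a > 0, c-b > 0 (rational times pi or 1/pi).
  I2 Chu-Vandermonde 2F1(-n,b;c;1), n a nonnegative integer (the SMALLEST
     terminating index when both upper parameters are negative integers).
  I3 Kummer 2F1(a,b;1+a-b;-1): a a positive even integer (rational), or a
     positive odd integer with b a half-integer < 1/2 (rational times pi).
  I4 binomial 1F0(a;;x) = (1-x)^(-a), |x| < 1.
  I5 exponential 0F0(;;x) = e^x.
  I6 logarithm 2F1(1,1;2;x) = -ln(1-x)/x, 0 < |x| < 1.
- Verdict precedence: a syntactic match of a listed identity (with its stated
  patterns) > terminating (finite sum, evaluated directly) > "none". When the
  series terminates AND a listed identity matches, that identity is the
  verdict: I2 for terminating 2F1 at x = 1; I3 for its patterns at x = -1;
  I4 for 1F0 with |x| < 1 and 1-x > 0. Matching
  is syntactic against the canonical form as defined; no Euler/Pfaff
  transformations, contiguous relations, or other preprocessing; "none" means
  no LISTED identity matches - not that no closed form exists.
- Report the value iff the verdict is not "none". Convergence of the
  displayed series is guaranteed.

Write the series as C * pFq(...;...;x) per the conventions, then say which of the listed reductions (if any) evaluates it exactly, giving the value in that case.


Prefactor -\frac{12}{5}, argument 1: 2F1 with upper {-7, \frac{5}{4}} over lower {\frac{3}{4}}. Verdict: the Chu-Vandermonde identity I2 matches (terminating 2F1 at x = 1 with n = 7, b = 5/4, c = \frac{3}{4}). Exact value: \frac{512}{6555}.

Key step: with t_0 = -\frac{12}{5}, the constant factors (prefactor -12/5) combine into one prefactor.
Ratio: r(k) = 1 * (k-7) (k+\frac{5}{4}) / [(k+\frac{3}{4}) (k+1)] - rational in k. x = 1; t_0 = -\frac{12}{5}; negate the roots.


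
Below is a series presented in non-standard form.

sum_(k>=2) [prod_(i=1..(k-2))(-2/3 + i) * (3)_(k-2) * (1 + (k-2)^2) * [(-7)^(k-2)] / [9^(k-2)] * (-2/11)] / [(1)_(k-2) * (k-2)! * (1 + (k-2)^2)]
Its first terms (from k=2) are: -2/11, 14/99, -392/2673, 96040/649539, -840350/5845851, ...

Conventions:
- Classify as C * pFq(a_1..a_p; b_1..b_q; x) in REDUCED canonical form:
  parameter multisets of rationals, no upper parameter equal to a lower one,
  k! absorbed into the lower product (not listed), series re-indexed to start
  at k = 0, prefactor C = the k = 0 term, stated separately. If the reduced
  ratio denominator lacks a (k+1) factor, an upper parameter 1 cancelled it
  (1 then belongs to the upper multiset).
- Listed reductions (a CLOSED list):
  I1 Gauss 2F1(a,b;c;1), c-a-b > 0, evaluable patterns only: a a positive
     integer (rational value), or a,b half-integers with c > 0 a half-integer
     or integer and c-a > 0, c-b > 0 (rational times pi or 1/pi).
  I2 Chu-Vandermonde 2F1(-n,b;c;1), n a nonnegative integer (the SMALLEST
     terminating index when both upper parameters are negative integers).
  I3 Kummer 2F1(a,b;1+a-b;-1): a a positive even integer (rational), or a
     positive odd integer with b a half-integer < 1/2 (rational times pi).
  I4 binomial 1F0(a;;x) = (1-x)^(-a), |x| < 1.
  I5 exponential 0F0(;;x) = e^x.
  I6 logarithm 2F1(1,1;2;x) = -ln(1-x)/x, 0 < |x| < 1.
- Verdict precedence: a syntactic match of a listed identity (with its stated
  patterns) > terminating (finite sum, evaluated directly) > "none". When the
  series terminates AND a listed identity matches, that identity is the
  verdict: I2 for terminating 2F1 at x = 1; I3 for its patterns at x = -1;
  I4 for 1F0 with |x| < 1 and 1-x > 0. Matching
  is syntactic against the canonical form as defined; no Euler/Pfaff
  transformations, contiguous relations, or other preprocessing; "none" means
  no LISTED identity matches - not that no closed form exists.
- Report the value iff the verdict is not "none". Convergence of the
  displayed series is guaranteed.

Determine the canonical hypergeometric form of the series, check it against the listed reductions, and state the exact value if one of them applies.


Canonical form: C = -2/11 times 2F1 with upper {1/3, 3}, lower {1}, x = -7/9. Verdict: none here - no I1-I6 shape fits x = -7/9 with lower {1}.

Structural cue: t_0 being -2/11, the two geometric factors (C = -2/11) combine into one argument.
Adjacent-term ratio: r(k) = (-7/9) * (k+1/3) (k+3) / [(k+1) (k+1)] - rational; roots negated = parameters, x = (-7/9), C = -2/11.


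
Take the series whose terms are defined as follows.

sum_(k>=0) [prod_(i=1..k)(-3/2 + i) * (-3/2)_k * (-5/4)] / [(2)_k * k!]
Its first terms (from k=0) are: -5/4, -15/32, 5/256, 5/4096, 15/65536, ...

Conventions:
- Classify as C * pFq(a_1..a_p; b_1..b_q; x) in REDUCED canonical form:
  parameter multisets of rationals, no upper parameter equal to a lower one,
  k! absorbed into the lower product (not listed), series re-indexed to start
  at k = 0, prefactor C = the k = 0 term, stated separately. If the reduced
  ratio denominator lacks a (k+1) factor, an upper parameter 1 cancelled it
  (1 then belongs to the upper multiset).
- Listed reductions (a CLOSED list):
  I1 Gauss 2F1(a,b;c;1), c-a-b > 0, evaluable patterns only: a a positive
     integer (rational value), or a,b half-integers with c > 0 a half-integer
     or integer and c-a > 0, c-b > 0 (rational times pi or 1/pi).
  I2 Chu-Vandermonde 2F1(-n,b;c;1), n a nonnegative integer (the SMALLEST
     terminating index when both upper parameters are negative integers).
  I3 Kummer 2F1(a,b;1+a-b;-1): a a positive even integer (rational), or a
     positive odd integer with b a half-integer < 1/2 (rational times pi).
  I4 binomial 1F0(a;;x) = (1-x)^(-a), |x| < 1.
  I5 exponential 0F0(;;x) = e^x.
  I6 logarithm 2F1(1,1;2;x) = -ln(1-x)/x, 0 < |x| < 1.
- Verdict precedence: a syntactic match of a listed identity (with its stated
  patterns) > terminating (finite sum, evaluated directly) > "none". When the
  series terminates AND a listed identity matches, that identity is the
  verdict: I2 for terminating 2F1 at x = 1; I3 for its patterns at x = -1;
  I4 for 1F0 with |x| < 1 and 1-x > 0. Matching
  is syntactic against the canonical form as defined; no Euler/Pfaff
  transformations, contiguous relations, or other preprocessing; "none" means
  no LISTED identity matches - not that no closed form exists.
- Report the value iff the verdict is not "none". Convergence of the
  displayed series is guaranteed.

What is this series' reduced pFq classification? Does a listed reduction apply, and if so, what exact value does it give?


Classification (C = -5/4): 2F1 with upper {-3/2, -1/2}, lower {2}, argument x = 1. Verdict at x = 1: the half-integer Gauss pattern (I1) matches (x = 1; upper {-3/2, -1/2} half-integers, c = 2 in the evaluable pattern). Value: (-16/3) / pi.

Key observation: x = 1 and the running product (prefactor -5/4) telescopes to a rising factorial.
Adjacent-term ratio: r(k) = 1 * (k-3/2) (k-1/2) / [(k+2) (k+1)] - rational; roots negated = parameters, x = 1, C = -5/4.


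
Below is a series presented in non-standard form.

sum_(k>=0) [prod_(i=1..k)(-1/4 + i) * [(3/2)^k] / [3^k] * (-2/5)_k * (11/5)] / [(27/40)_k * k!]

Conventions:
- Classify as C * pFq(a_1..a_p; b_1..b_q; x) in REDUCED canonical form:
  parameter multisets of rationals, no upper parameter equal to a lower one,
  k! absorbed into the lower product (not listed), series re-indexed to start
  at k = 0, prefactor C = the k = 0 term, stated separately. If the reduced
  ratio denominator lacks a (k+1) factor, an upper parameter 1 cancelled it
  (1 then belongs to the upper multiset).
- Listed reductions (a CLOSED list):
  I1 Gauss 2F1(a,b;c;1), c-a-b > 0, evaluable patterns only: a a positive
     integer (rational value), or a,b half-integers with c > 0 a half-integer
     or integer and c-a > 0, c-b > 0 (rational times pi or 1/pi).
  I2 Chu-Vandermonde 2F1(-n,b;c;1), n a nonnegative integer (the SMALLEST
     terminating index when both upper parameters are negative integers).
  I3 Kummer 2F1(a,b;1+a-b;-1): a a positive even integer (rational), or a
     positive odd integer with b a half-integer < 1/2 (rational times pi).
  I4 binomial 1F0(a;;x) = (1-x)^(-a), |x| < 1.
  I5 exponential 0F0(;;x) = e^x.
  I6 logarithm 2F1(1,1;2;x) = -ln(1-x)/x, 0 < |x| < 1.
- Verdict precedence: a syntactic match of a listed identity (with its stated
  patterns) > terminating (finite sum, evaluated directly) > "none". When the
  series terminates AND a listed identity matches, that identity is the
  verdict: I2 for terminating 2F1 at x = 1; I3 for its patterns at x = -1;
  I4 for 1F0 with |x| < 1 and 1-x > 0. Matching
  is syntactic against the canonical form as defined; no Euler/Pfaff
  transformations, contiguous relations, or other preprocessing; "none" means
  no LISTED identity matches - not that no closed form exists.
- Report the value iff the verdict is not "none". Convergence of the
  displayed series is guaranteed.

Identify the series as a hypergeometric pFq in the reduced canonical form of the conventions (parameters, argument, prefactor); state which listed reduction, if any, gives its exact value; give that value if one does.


The tell: with t_0 = 11/5, the running product (prefactor 11/5) telescopes to a rising factorial.
Consecutive-term ratio: r(k) = (1/2) * (k-2/5) (k+3/4) / [(k+27/40) (k+1)] - rational in k. x = (1/2); t_0 = 11/5; negate the roots.

Prefactor 11/5, argument 1/2: 2F1 with upper {-2/5, 3/4} over lower {27/40}. Verdict: none. Every listed pattern misses the 2F1 form at 1/2, upper {-2/5, 3/4}.


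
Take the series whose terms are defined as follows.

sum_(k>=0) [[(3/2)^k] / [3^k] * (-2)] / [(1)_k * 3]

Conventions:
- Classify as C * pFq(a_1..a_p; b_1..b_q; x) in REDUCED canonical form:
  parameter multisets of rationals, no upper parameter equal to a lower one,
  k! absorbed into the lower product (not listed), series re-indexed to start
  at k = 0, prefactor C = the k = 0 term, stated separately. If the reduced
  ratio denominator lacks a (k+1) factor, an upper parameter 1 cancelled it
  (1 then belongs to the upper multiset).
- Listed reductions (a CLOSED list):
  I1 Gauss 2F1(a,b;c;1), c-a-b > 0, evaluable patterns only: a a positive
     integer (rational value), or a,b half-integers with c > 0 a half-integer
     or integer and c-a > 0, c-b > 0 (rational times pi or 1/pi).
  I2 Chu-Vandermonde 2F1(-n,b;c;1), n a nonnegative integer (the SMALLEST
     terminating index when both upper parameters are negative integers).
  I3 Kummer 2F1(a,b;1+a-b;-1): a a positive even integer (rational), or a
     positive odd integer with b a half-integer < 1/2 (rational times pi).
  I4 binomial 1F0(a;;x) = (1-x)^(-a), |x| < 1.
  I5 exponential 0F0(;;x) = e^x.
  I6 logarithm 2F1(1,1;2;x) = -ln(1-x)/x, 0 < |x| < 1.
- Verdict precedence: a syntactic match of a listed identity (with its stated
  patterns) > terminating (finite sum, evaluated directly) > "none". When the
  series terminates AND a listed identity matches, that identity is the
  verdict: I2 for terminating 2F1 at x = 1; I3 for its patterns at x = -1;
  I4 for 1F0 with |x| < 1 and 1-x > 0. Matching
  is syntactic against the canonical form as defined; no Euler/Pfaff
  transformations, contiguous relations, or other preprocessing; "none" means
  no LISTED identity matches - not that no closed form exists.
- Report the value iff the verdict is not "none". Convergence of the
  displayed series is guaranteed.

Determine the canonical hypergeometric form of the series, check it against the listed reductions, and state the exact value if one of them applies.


With C = -2/3: the canonical form is 0F0(-; -; 1/2). Verdict at x = 1/2: exponential (I5) matches (the 0F0 exponential series at x = 1/2). Value: (-2/3) * e^(1/2).

The tell: with t_0 = -2/3, (1)_k (C = -2/3, x = 1/2) is k! itself.
Step ratio: r(k) = (1/2) * 1 / [(k+1)] ; factor over Q: parameters, x = (1/2), and C = -2/3.


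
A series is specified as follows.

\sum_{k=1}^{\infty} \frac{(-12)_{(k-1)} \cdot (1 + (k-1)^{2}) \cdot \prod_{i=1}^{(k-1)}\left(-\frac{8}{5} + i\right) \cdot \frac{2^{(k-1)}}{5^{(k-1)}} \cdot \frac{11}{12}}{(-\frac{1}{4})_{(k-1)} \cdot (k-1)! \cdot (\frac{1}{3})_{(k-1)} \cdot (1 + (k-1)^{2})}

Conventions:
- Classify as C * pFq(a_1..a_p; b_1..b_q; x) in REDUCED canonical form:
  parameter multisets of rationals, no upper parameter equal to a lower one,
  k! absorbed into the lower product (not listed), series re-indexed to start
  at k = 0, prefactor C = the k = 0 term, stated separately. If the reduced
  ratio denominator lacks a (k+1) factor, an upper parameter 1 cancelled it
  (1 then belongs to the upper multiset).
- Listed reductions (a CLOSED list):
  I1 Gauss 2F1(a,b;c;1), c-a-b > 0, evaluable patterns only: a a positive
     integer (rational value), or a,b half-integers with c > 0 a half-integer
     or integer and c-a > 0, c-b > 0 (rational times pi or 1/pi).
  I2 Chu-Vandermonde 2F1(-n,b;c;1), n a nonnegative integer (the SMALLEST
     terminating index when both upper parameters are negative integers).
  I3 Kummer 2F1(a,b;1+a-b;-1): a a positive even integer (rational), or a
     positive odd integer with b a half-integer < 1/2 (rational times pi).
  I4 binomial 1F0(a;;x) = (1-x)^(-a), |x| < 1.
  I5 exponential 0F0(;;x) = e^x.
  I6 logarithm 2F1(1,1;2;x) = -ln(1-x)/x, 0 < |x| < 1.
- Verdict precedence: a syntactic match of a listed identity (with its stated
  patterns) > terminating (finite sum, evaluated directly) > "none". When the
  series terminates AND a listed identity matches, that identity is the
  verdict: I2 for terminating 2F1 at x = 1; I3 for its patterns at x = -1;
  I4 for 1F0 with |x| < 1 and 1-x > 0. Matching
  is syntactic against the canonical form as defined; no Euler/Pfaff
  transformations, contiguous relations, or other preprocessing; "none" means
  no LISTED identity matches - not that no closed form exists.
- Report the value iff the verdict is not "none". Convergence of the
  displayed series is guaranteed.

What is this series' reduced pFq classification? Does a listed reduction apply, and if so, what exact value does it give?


First insight: x = \frac{2}{5} and the two geometric factors (C = 11/12) combine into one argument.
Term ratio: r(k) = \frac{2}{5} * (k-12) (k-\frac{3}{5}) / [(k-\frac{1}{4}) (k+\frac{1}{3}) (k+1)] - rational in k. x = \frac{2}{5}; t_0 = \frac{11}{12}; negate the roots.

Canonical form: C = \frac{11}{12} times 2F2 with upper {-12, -\frac{3}{5}}, lower {-\frac{1}{4}, \frac{1}{3}}, x = \frac{2}{5}. Verdict: terminating - the sum ends at index 12 because -12 is a negative integer; exact evaluation follows. Hence: -\frac{82542734915974616055616648946700661}{6350691810672730207443237304687500}.


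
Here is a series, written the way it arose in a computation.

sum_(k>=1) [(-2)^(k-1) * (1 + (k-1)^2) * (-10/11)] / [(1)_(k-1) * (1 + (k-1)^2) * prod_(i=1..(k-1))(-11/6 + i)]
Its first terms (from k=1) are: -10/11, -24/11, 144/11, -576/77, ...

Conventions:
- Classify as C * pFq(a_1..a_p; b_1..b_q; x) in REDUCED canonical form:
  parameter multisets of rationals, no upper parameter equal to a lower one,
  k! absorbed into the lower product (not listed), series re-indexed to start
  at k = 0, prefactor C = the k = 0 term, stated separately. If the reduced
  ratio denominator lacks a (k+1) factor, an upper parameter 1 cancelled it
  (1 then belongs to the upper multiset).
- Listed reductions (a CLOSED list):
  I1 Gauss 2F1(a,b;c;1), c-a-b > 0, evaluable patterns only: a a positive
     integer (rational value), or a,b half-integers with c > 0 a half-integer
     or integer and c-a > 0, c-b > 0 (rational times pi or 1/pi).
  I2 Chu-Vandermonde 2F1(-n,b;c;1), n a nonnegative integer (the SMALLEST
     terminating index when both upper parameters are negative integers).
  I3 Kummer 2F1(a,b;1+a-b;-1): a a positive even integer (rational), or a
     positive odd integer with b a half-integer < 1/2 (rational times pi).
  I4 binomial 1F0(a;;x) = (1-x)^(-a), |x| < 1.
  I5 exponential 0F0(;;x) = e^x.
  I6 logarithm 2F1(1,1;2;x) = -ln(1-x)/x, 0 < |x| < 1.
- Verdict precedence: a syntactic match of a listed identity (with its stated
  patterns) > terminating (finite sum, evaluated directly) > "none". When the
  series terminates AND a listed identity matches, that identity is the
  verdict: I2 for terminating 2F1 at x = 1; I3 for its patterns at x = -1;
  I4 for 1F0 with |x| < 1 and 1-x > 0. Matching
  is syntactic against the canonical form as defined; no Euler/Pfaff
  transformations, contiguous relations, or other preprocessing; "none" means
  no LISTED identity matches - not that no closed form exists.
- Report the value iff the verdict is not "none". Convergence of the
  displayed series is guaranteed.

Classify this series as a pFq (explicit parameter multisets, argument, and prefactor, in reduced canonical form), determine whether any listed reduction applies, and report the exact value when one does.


Reduced: x = -2, 0F1, upper = {-}, lower = {-5/6}, C = -10/11. Verdict: none. Every listed pattern misses the 0F1 form at -2, upper {-}.

Key observation: t_0 = -10/11 here, and k^2 + 1 divides numerator and denominator alike; prefactor -10/11 after cancelling.
Term ratio: r(k) = (-2) * 1 / [(k-5/6) (k+1)] - rational in k, leading ratio (-2); with t_0 = -10/11, classification follows.


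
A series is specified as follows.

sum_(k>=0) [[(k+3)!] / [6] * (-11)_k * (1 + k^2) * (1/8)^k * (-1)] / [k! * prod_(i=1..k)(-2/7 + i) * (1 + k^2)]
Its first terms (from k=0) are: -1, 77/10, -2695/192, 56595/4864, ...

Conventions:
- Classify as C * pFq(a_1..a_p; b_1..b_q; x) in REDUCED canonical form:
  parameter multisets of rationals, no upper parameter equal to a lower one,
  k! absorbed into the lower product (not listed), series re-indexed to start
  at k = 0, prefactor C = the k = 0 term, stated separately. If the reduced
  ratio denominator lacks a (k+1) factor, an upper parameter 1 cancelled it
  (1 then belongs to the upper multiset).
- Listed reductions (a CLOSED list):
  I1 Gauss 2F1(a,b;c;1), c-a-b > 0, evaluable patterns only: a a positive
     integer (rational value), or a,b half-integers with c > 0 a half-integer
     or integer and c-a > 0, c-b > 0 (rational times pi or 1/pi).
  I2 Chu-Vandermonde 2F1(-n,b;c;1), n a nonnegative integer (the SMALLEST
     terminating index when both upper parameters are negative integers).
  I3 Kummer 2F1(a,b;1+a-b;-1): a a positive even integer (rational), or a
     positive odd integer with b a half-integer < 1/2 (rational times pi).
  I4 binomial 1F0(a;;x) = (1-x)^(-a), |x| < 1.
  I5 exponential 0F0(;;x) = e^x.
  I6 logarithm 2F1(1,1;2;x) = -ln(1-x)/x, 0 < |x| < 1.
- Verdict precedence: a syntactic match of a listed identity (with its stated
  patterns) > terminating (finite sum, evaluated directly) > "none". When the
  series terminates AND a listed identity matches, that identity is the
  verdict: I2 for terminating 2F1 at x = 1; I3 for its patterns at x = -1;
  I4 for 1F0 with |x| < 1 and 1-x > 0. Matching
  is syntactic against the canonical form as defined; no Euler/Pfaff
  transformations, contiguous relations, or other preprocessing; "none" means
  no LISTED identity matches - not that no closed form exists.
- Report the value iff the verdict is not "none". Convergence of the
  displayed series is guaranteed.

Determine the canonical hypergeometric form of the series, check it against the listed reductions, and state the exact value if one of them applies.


The series (x = 1/8) is 2F1: upper {-11, 4}, lower {5/7}, prefactor -1. Verdict: terminating at k = 11: the factor (-11)_k kills every later term; summing the 12 survivors is exact. Exact value: 1901634547838270191/11633648743533772800.

First insight: t_0 = -1 here, and the factorial ratio (C = -1, x = 1/8) (k+a-1)!/(a-1)! is a rising factorial (a)_k.
Adjacent-term ratio: r(k) = (1/8) * (k-11) (k+4) / [(k+5/7) (k+1)] ; factor over Q: parameters, x = (1/8), and C = -1.


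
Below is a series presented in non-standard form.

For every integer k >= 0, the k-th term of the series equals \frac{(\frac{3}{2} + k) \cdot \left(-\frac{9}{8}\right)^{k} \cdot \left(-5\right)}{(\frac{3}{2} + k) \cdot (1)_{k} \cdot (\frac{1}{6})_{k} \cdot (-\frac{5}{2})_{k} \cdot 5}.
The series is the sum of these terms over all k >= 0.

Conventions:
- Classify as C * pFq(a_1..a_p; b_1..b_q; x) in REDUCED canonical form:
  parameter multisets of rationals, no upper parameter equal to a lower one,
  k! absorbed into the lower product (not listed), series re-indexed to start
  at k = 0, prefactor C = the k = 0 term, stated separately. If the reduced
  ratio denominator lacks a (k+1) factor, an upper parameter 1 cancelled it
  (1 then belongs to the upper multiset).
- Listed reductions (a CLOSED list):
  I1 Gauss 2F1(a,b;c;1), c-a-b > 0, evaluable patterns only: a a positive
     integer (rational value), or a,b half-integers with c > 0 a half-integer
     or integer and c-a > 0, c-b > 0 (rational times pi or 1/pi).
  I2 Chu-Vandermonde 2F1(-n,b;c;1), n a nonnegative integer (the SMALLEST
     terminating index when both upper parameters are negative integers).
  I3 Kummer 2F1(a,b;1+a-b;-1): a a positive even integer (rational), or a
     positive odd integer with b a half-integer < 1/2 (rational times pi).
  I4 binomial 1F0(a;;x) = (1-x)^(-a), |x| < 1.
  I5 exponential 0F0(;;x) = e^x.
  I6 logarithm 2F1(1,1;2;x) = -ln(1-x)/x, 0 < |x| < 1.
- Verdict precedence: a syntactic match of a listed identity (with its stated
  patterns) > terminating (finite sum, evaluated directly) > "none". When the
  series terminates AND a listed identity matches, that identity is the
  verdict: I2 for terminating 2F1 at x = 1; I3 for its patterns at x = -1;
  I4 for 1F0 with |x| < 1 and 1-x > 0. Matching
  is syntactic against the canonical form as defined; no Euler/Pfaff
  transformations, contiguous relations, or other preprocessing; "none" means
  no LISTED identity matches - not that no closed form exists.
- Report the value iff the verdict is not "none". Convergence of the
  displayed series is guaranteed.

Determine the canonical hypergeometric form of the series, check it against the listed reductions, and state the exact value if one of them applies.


The series (x = -\frac{9}{8}) is 0F2: upper {-}, lower {-\frac{5}{2}, \frac{1}{6}}, prefactor -1. Verdict: none. A 0F2 with upper {-} fits none of I1-I6 at x = -\frac{9}{8}; the sum runs forever.

Structural cue: with t_0 = -1, k + 3/2 divides numerator and denominator alike; C = -1 after cancelling.
Consecutive-term ratio: r(k) = -\frac{9}{8} * 1 / [(k-\frac{5}{2}) (k+\frac{1}{6}) (k+1)] - rational; roots negated = parameters, x = -\frac{9}{8}, C = -1.


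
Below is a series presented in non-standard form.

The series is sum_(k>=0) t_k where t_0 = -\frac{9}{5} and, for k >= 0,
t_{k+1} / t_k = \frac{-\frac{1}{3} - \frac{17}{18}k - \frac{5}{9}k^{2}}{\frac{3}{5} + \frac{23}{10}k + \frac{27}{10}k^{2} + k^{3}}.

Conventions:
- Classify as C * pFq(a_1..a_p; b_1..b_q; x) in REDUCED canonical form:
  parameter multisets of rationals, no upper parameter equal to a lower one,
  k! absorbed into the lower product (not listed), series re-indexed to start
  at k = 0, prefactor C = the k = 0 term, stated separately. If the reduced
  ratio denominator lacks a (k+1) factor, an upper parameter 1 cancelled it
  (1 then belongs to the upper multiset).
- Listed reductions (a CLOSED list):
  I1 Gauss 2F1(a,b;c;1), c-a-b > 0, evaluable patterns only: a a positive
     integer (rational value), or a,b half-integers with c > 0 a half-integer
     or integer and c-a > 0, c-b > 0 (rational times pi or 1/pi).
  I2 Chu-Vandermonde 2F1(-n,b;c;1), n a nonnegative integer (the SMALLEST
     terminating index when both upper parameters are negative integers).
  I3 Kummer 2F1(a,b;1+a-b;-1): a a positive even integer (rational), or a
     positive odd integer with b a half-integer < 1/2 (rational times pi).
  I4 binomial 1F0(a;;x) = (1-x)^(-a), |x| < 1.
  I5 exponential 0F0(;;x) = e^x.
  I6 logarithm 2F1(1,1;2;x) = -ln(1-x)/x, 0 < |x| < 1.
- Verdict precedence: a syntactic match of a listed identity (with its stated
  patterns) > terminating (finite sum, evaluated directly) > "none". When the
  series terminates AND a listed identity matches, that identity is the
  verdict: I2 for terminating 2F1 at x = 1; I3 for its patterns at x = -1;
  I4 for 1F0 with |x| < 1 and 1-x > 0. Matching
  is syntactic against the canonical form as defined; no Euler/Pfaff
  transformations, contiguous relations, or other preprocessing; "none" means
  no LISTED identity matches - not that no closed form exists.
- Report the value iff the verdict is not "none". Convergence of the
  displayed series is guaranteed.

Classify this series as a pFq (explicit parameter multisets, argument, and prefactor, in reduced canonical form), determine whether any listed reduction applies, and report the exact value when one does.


The series (x = -\frac{5}{9}) is 0F0: upper {-}, lower {-}, prefactor -\frac{9}{5}. Verdict at x = -\frac{5}{9}: the exponential series (I5) matches (the 0F0 exponential series at x = -\frac{5}{9}). Exact value: \left(-\frac{9}{5}\right) \cdot e^{-\frac{5}{9}}.

Key step: x = -\frac{5}{9} and the ratio is unreduced: k + 1/2 divides both sides (C = -9/5, x = -5/9).
Consecutive-term ratio: r(k) = -\frac{5}{9} * 1 / [(k+1)] - poly over poly, x = -\frac{5}{9} from leading terms; C = -\frac{9}{5} at k = 0.


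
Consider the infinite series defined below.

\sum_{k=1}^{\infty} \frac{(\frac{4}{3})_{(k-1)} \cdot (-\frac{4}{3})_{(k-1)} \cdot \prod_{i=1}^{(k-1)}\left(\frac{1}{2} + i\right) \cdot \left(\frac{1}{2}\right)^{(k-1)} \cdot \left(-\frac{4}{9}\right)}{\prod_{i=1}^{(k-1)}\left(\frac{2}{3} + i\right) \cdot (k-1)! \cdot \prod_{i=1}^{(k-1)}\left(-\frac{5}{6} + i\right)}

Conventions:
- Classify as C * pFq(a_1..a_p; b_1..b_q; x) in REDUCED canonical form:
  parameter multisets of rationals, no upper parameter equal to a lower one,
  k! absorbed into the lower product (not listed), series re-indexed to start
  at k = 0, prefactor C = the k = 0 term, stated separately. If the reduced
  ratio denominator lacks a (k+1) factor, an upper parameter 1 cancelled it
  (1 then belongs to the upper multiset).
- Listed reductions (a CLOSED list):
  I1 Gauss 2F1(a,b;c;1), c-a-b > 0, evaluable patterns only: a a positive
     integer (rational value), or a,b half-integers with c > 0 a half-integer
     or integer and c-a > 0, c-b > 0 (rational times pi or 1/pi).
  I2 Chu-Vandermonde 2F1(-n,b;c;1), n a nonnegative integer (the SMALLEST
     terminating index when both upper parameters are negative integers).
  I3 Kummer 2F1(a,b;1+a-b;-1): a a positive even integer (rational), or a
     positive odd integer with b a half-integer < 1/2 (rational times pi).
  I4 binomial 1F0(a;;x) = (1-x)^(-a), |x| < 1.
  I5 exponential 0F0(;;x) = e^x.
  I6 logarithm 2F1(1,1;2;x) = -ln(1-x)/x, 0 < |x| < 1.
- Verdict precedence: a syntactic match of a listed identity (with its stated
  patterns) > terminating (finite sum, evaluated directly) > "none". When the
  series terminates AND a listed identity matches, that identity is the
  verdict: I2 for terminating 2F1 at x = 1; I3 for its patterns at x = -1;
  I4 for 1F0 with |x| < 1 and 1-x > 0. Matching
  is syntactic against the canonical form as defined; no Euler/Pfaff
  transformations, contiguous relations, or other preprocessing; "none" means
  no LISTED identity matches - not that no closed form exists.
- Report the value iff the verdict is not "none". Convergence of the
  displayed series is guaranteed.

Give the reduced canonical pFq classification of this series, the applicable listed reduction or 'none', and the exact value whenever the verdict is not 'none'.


Prefactor -\frac{4}{9}, argument \frac{1}{2}: 3F2 with upper {-\frac{4}{3}, \frac{4}{3}, \frac{3}{2}} over lower {\frac{1}{6}, \frac{5}{3}}. Verdict: none. No listed pattern accepts 3F2(-\frac{4}{3}, \frac{4}{3}, \frac{3}{2}; \frac{1}{6}, \frac{5}{3}; \frac{1}{2}).

Structural cue: t_0 being -\frac{4}{9}, the lower running product (prefactor -4/9) is a rising factorial.
Step ratio: r(k) = \frac{1}{2} * (k-\frac{4}{3}) (k+\frac{4}{3}) (k+\frac{3}{2}) / [(k+\frac{1}{6}) (k+\frac{5}{3}) (k+1)] - rational; roots negated = parameters, x = \frac{1}{2}, C = -\frac{4}{9}.


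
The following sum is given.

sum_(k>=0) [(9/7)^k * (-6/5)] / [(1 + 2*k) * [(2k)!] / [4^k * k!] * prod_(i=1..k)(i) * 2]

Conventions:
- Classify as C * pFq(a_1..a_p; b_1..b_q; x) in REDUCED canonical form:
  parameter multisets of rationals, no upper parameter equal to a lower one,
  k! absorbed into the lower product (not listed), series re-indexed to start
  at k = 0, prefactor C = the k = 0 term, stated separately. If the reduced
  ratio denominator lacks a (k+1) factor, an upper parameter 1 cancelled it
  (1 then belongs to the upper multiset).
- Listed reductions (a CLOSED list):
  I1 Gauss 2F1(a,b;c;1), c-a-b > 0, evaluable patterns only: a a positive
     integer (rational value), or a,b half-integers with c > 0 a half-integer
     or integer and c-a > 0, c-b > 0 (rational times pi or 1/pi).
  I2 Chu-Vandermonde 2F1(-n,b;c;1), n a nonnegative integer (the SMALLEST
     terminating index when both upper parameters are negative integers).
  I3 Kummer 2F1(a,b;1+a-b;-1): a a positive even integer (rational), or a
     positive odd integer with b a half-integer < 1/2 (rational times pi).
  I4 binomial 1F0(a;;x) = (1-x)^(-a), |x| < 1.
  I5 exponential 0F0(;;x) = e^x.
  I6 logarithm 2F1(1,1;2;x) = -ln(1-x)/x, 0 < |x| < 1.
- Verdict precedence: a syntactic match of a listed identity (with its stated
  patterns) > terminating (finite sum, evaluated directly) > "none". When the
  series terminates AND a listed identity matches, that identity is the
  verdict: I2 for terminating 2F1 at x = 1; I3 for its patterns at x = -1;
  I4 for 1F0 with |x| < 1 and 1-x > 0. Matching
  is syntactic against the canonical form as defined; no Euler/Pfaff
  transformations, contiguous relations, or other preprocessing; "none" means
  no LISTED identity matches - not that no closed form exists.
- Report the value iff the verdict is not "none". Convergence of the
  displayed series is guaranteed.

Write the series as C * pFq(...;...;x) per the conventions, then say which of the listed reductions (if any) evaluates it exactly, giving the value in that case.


Prefactor -3/5, argument 9/7: 0F1 with upper {-} over lower {3/2}. Verdict: none (x = 9/7): each listed identity misses the multisets {-} ; {3/2}.

Key step: with t_0 = -3/5, the lower (2k+1) factor (prefactor -3/5) shifts a half-integer Pochhammer.
Step ratio: r(k) = (9/7) * 1 / [(k+3/2) (k+1)] - rational; roots negated = parameters, x = (9/7), C = -3/5.


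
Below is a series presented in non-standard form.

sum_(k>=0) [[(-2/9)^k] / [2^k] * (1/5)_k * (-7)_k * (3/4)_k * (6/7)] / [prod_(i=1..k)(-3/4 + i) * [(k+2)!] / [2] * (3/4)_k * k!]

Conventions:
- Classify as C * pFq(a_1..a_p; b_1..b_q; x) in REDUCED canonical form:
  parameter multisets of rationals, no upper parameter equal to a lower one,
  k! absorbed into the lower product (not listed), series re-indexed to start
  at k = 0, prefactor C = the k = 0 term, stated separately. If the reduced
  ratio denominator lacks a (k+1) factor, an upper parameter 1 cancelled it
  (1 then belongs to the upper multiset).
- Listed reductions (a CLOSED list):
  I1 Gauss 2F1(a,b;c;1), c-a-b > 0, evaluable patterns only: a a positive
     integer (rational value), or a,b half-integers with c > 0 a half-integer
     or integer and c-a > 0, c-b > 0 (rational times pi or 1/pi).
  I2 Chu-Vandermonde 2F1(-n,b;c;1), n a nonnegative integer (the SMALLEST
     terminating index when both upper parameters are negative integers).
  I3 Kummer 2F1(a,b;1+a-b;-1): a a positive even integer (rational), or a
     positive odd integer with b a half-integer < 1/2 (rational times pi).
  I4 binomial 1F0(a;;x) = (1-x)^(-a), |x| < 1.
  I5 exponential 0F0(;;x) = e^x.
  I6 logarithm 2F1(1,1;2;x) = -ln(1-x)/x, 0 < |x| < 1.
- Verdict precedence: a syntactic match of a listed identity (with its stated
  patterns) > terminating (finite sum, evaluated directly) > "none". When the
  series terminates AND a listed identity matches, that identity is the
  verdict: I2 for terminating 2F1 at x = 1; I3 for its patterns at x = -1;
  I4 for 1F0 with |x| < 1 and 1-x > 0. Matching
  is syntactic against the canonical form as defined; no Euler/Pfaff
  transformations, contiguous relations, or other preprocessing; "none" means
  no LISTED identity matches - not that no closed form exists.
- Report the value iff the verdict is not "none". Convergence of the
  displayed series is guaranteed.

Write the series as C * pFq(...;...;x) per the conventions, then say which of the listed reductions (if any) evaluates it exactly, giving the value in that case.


Canonical form: C = 6/7 times 2F2 with upper {-7, 1/5}, lower {1/4, 3}, x = -1/9. Verdict: terminating at k = 7: the factor (-7)_k kills every later term; summing the 8 survivors is exact. Its exact value is 16540526724155728138/15757874381689453125.

The tell: with t_0 = 6/7, the lower running product (C = 6/7, x = -1/9) is a rising factorial.
Step ratio: r(k) = (-1/9) * (k-7) (k+1/5) / [(k+1/4) (k+3) (k+1)] - rational in k, leading ratio (-1/9); with t_0 = 6/7, classification follows.
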